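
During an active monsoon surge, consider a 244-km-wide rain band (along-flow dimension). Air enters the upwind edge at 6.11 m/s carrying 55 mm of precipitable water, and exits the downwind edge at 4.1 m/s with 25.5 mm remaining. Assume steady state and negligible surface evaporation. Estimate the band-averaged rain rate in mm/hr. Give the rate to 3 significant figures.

R ≈ 3.42 mm/hr

Column moisture flux per unit crosswind length is F = V × PW.
Inflow: F_in = 6.11 × 55 = 336.05 mm·m/s
Outflow: F_out = 4.1 × 25.5 = 104.55 mm·m/s
Steady-state rate R = (F_in − F_out)/L = (336.05 − 104.55) / 244000 m = 9.488e-04 mm/s.
R = 9.488e-04 × 3600 = 3.42 mm/hr.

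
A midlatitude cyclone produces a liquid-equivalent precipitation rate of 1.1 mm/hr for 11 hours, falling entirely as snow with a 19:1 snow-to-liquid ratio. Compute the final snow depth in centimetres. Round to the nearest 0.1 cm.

Liquid-equivalent depth = 1.1 × 11 = 12.1 mm.
Snow depth = 12.1 mm × 19 = 229.9 mm = 23.0 cm.

snow depth ≈ 23.0 cm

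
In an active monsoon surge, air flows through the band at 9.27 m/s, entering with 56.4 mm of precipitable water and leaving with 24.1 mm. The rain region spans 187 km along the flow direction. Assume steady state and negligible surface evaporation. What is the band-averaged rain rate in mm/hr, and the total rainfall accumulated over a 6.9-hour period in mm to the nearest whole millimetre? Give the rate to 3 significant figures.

R ≈ 5.76 mm/hr; total ≈ 40 mm

Column moisture flux per unit crosswind length is F = V × PW.
Inflow: F_in = 9.27 × 56.4 = 522.828 mm·m/s
Outflow: F_out = 9.27 × 24.1 = 223.407 mm·m/s
Steady-state rate R = (F_in − F_out)/L = (522.828 − 223.407) / 187000 m = 1.601e-03 mm/s.
R = 1.601e-03 × 3600 = 5.76 mm/hr.
Over 6.9 h: total = 5.76 × 6.9 = 39.744 ≈ 40 mm.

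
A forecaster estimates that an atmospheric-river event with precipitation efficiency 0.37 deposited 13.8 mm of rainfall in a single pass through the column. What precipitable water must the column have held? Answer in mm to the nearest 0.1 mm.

PW ≈ 37.3 mm

PW = rainfall / ε = 13.8 / 0.37 = 37.3 mm.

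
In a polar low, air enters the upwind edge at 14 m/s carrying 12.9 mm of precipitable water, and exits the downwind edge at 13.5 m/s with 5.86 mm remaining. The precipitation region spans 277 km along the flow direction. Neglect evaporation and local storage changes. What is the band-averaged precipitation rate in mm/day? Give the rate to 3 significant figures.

Column moisture flux per unit crosswind length is F = V × PW.
Inflow: F_in = 14 × 12.9 = 180.6 mm·m/s
Outflow: F_out = 13.5 × 5.86 = 79.11 mm·m/s
Steady-state rate R = (F_in − F_out)/L = (180.6 − 79.11) / 277000 m = 3.664e-04 mm/s.
R = 3.664e-04 × 3600 × 24 = 31.7 mm/day.

R ≈ 31.7 mm/day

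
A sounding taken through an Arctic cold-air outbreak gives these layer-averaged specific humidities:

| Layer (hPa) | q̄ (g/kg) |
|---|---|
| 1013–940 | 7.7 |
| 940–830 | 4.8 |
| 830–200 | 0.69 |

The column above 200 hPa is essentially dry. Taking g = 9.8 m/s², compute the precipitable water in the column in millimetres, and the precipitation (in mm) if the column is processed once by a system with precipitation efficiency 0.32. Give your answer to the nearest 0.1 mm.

Precipitable water is the column-integrated vapour mass per unit area: PW = (1/g) Σ q̄ Δp, with q in kg/kg and Δp in Pa (1 kg/m² of water = 1 mm).
Layer 1013–940 hPa: Δp = 73 hPa = 7300 Pa, q̄ = 0.0077 kg/kg → 0.0077 × 7300 / 9.8 = 5.74 mm
Layer 940–830 hPa: Δp = 110 hPa = 11000 Pa, q̄ = 0.0048 kg/kg → 0.0048 × 11000 / 9.8 = 5.39 mm
Layer 830–200 hPa: Δp = 630 hPa = 63000 Pa, q̄ = 0.00069 kg/kg → 0.00069 × 63000 / 9.8 = 4.44 mm
PW = 5.74 + 5.39 + 4.44 = 15.57 ≈ 15.6 mm.
Precipitation = ε × PW = 0.32 × 15.6 = 5.0 mm.

PW ≈ 15.6 mm; precipitation ≈ 5.0 mm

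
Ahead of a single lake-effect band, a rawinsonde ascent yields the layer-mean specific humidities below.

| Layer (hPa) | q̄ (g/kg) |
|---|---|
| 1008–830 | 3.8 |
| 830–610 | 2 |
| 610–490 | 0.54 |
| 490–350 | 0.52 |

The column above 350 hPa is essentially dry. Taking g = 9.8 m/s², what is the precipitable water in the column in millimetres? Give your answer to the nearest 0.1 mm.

Precipitable water is the column-integrated vapour mass per unit area: PW = (1/g) Σ q̄ Δp, with q in kg/kg and Δp in Pa (1 kg/m² of water = 1 mm).
Layer 1008–830 hPa: Δp = 178 hPa = 17800 Pa, q̄ = 0.0038 kg/kg → 0.0038 × 17800 / 9.8 = 6.90 mm
Layer 830–610 hPa: Δp = 220 hPa = 22000 Pa, q̄ = 0.002 kg/kg → 0.002 × 22000 / 9.8 = 4.49 mm
Layer 610–490 hPa: Δp = 120 hPa = 12000 Pa, q̄ = 0.00054 kg/kg → 0.00054 × 12000 / 9.8 = 0.66 mm
Layer 490–350 hPa: Δp = 140 hPa = 14000 Pa, q̄ = 0.00052 kg/kg → 0.00052 × 14000 / 9.8 = 0.74 mm
PW = 6.90 + 4.49 + 0.66 + 0.74 = 12.79 ≈ 12.8 mm.

PW ≈ 12.8 mm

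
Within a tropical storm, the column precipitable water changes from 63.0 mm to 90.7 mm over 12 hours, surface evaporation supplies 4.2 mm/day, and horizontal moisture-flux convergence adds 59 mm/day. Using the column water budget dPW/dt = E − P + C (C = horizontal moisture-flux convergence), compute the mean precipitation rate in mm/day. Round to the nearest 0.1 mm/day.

P ≈ 7.8 mm/day

dPW/dt = (90.7 − 63.0) mm / (12/24 day) = +55.400 mm/day.
P = E + C − dPW/dt = 4.2 + (59) − (+55.400) = 7.8 mm/day.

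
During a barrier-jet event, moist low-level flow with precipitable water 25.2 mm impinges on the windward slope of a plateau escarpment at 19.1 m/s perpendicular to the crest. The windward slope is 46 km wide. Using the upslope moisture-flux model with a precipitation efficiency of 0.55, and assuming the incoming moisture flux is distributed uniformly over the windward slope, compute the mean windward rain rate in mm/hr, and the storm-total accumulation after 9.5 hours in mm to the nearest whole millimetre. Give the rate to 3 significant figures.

Incoming column moisture flux per unit ridge length: F = V × PW = 19.1 × 25.2 = 481.32 mm·m/s.
Spread over the 46 km slope with efficiency ε = 0.55: R = ε·F/W = 0.55 × 481.32 / 46000 m = 5.755e-03 mm/s.
R = 5.755e-03 × 3600 = 20.7 mm/hr.
Over 9.5 h: total = 20.7 × 9.5 = 196.65 ≈ 197 mm.

R ≈ 20.7 mm/hr; total ≈ 197 mm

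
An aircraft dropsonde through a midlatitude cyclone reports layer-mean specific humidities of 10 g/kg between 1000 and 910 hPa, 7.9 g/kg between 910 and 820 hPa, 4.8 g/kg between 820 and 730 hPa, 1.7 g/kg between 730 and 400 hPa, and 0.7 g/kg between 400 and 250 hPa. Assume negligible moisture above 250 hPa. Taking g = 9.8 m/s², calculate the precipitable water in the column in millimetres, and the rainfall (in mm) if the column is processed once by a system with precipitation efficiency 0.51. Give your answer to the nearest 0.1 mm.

Precipitable water is the column-integrated vapour mass per unit area: PW = (1/g) Σ q̄ Δp, with q in kg/kg and Δp in Pa (1 kg/m² of water = 1 mm).
Layer 1000–910 hPa: Δp = 90 hPa = 9000 Pa, q̄ = 0.01 kg/kg → 0.01 × 9000 / 9.8 = 9.18 mm
Layer 910–820 hPa: Δp = 90 hPa = 9000 Pa, q̄ = 0.0079 kg/kg → 0.0079 × 9000 / 9.8 = 7.26 mm
Layer 820–730 hPa: Δp = 90 hPa = 9000 Pa, q̄ = 0.0048 kg/kg → 0.0048 × 9000 / 9.8 = 4.41 mm
Layer 730–400 hPa: Δp = 330 hPa = 33000 Pa, q̄ = 0.0017 kg/kg → 0.0017 × 33000 / 9.8 = 5.72 mm
Layer 400–250 hPa: Δp = 150 hPa = 15000 Pa, q̄ = 0.0007 kg/kg → 0.0007 × 15000 / 9.8 = 1.07 mm
PW = 9.18 + 7.26 + 4.41 + 5.72 + 1.07 = 27.64 ≈ 27.6 mm.
Rainfall = ε × PW = 0.51 × 27.6 = 14.1 mm.

PW ≈ 27.6 mm; rainfall ≈ 14.1 mm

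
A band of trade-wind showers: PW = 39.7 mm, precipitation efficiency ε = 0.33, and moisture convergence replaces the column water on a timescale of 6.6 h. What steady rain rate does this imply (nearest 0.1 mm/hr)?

R ≈ 2.0 mm/hr

Each overturning extracts ε × PW = 0.33 × 39.7 = 13.101 mm.
Rate = ε·PW / τ = 13.101 / 6.6 h = 2.0 mm/hr.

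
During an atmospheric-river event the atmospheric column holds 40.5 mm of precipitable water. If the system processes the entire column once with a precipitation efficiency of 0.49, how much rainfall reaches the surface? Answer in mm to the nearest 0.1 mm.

Rainfall = ε × PW = 0.49 × 40.5 = 19.8 mm.

rainfall ≈ 19.8 mm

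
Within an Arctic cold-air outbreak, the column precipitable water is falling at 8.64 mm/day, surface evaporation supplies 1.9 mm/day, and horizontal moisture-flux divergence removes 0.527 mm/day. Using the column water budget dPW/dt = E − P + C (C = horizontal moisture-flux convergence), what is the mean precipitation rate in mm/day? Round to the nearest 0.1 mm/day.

P ≈ 10.0 mm/day

dPW/dt = -8.64 mm/day.
P = E + C − dPW/dt = 1.9 + (-0.527) − (-8.64) = 10.0 mm/day.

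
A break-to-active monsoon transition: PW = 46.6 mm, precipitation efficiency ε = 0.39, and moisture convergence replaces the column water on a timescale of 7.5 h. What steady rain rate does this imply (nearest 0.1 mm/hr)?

R ≈ 2.4 mm/hr

Each overturning extracts ε × PW = 0.39 × 46.6 = 18.174 mm.
Rate = ε·PW / τ = 18.174 / 7.5 h = 2.4 mm/hr.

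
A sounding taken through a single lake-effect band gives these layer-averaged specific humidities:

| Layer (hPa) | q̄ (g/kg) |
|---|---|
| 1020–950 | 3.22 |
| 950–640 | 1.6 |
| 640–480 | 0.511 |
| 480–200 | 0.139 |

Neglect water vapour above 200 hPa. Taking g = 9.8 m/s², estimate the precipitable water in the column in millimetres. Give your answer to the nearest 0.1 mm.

PW ≈ 8.6 mm

Precipitable water is the column-integrated vapour mass per unit area: PW = (1/g) Σ q̄ Δp, with q in kg/kg and Δp in Pa (1 kg/m² of water = 1 mm).
Layer 1020–950 hPa: Δp = 70 hPa = 7000 Pa, q̄ = 0.00322 kg/kg → 0.00322 × 7000 / 9.8 = 2.30 mm
Layer 950–640 hPa: Δp = 310 hPa = 31000 Pa, q̄ = 0.0016 kg/kg → 0.0016 × 31000 / 9.8 = 5.06 mm
Layer 640–480 hPa: Δp = 160 hPa = 16000 Pa, q̄ = 0.000511 kg/kg → 0.000511 × 16000 / 9.8 = 0.83 mm
Layer 480–200 hPa: Δp = 280 hPa = 28000 Pa, q̄ = 0.000139 kg/kg → 0.000139 × 28000 / 9.8 = 0.40 mm
PW = 2.30 + 5.06 + 0.83 + 0.40 = 8.59 ≈ 8.6 mm.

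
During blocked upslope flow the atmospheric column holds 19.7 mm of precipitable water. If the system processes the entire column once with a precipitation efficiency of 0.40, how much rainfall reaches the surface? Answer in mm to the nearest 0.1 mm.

Rainfall = ε × PW = 0.40 × 19.7 = 7.9 mm.

rainfall ≈ 7.9 mm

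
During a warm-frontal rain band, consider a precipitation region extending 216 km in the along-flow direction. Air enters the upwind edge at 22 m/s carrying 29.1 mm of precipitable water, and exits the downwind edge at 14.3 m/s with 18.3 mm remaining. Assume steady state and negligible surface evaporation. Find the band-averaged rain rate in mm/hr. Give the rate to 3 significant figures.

R ≈ 6.31 mm/hr

Column moisture flux per unit crosswind length is F = V × PW.
Inflow: F_in = 22 × 29.1 = 640.2 mm·m/s
Outflow: F_out = 14.3 × 18.3 = 261.69 mm·m/s
Steady-state rate R = (F_in − F_out)/L = (640.2 − 261.69) / 216000 m = 1.752e-03 mm/s.
R = 1.752e-03 × 3600 = 6.31 mm/hr.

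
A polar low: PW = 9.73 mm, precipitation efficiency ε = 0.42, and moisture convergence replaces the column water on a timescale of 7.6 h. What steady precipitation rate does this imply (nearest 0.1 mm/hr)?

Each overturning extracts ε × PW = 0.42 × 9.73 = 4.0866 mm.
Rate = ε·PW / τ = 4.0866 / 7.6 h = 0.5 mm/hr.

R ≈ 0.5 mm/hr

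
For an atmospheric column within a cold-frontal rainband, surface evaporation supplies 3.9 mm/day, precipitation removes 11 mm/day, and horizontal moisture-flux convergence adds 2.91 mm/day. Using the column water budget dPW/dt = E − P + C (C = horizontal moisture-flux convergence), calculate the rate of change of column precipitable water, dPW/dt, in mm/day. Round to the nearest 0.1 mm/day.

dPW/dt = E − P + C = 3.9 − 11 + (2.91) = -4.2 mm/day.

dPW/dt ≈ -4.2 mm/day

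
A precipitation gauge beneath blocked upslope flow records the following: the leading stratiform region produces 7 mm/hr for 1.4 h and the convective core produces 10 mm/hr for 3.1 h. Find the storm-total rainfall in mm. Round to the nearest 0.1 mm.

Total = Σ Rᵢ Δtᵢ = 7 × 1.4 + 10 × 3.1
      = 9.8 + 31 = 40.8 mm.

total ≈ 40.8 mm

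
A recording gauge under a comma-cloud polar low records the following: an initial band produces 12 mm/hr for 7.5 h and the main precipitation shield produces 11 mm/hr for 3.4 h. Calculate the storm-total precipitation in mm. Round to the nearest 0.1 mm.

Total = Σ Rᵢ Δtᵢ = 12 × 7.5 + 11 × 3.4
      = 90 + 37.4 = 127.4 mm.

total ≈ 127.4 mm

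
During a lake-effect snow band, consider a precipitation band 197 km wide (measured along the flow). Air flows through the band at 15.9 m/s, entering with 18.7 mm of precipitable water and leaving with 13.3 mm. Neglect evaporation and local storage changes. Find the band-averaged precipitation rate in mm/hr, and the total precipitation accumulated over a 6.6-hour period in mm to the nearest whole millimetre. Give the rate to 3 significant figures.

Column moisture flux per unit crosswind length is F = V × PW.
Inflow: F_in = 15.9 × 18.7 = 297.33 mm·m/s
Outflow: F_out = 15.9 × 13.3 = 211.47 mm·m/s
Steady-state rate R = (F_in − F_out)/L = (297.33 − 211.47) / 197000 m = 4.358e-04 mm/s.
R = 4.358e-04 × 3600 = 1.57 mm/hr.
Over 6.6 h: total = 1.57 × 6.6 = 10.362 ≈ 10 mm.

R ≈ 1.57 mm/hr; total ≈ 10 mm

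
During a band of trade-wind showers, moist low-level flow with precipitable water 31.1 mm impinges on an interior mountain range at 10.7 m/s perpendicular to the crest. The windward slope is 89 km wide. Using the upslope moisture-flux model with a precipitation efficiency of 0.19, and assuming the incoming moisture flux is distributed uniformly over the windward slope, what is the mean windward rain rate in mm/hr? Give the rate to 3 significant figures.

Incoming column moisture flux per unit ridge length: F = V × PW = 10.7 × 31.1 = 332.77 mm·m/s.
Spread over the 89 km slope with efficiency ε = 0.19: R = ε·F/W = 0.19 × 332.77 / 89000 m = 7.104e-04 mm/s.
R = 7.104e-04 × 3600 = 2.56 mm/hr.

R ≈ 2.56 mm/hr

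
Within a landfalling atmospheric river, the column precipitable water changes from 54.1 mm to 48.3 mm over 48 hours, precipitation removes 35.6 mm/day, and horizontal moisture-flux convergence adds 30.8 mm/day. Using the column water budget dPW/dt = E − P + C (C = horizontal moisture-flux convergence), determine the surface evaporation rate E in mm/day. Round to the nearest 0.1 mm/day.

E ≈ 1.9 mm/day

dPW/dt = (48.3 − 54.1) mm / (48/24 day) = -2.900 mm/day.
E = dPW/dt + P − C = (-2.900) + 35.6 − (30.8) = 1.9 mm/day.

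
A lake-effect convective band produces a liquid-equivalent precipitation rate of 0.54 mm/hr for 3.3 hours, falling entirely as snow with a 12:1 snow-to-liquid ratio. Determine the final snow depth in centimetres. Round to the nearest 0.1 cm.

Liquid-equivalent depth = 0.54 × 3.3 = 1.782 mm.
Snow depth = 1.782 mm × 12 = 21.384 mm = 2.1 cm.

snow depth ≈ 2.1 cm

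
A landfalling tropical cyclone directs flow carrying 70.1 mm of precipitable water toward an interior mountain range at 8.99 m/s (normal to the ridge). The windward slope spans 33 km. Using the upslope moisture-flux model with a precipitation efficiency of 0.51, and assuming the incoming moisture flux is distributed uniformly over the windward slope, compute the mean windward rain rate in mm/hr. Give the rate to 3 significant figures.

R ≈ 35.1 mm/hr

Incoming column moisture flux per unit ridge length: F = V × PW = 8.99 × 70.1 = 630.199 mm·m/s.
Spread over the 33 km slope with efficiency ε = 0.51: R = ε·F/W = 0.51 × 630.199 / 33000 m = 9.739e-03 mm/s.
R = 9.739e-03 × 3600 = 35.1 mm/hr.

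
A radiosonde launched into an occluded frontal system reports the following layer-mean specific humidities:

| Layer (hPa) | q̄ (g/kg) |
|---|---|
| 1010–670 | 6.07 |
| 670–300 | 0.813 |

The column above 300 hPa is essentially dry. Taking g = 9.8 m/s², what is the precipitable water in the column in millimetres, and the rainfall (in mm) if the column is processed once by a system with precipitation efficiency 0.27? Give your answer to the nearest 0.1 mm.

PW ≈ 24.1 mm; rainfall ≈ 6.5 mm

Precipitable water is the column-integrated vapour mass per unit area: PW = (1/g) Σ q̄ Δp, with q in kg/kg and Δp in Pa (1 kg/m² of water = 1 mm).
Layer 1010–670 hPa: Δp = 340 hPa = 34000 Pa, q̄ = 0.00607 kg/kg → 0.00607 × 34000 / 9.8 = 21.06 mm
Layer 670–300 hPa: Δp = 370 hPa = 37000 Pa, q̄ = 0.000813 kg/kg → 0.000813 × 37000 / 9.8 = 3.07 mm
PW = 21.06 + 3.07 = 24.13 ≈ 24.1 mm.
Rainfall = ε × PW = 0.27 × 24.1 = 6.5 mm.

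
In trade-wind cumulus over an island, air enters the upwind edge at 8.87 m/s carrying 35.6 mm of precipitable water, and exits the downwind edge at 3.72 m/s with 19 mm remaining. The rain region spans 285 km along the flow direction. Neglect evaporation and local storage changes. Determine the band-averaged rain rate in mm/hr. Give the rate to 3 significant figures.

Column moisture flux per unit crosswind length is F = V × PW.
Inflow: F_in = 8.87 × 35.6 = 315.772 mm·m/s
Outflow: F_out = 3.72 × 19 = 70.68 mm·m/s
Steady-state rate R = (F_in − F_out)/L = (315.772 − 70.68) / 285000 m = 8.600e-04 mm/s.
R = 8.600e-04 × 3600 = 3.10 mm/hr.

R ≈ 3.10 mm/hr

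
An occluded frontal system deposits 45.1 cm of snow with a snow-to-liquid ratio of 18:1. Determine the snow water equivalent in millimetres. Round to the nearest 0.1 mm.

SWE ≈ 25.1 mm

SWE = snow depth / ratio = 45.1 cm / 18 = 2.506 cm = 25.1 mm.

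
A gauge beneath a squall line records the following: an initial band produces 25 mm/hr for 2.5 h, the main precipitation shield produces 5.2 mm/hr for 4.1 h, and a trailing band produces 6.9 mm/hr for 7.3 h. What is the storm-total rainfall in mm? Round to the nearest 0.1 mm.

Total = Σ Rᵢ Δtᵢ = 25 × 2.5 + 5.2 × 4.1 + 6.9 × 7.3
      = 62.5 + 21.32 + 50.37 = 134.2 mm.

total ≈ 134.2 mm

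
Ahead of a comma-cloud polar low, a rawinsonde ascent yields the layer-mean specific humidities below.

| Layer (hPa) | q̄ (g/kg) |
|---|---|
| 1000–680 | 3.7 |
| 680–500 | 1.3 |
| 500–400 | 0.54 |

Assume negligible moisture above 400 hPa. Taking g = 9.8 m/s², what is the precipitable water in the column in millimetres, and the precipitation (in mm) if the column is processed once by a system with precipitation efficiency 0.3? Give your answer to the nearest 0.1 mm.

PW ≈ 15.0 mm; precipitation ≈ 4.5 mm

Precipitable water is the column-integrated vapour mass per unit area: PW = (1/g) Σ q̄ Δp, with q in kg/kg and Δp in Pa (1 kg/m² of water = 1 mm).
Layer 1000–680 hPa: Δp = 320 hPa = 32000 Pa, q̄ = 0.0037 kg/kg → 0.0037 × 32000 / 9.8 = 12.08 mm
Layer 680–500 hPa: Δp = 180 hPa = 18000 Pa, q̄ = 0.0013 kg/kg → 0.0013 × 18000 / 9.8 = 2.39 mm
Layer 500–400 hPa: Δp = 100 hPa = 10000 Pa, q̄ = 0.00054 kg/kg → 0.00054 × 10000 / 9.8 = 0.55 mm
PW = 12.08 + 2.39 + 0.55 = 15.02 ≈ 15.0 mm.
Precipitation = ε × PW = 0.3 × 15.0 = 4.5 mm.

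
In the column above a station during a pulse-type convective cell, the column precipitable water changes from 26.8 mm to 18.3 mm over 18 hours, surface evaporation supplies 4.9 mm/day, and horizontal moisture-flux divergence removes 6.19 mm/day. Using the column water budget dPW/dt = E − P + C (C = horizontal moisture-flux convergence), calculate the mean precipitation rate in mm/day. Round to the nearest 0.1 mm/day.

P ≈ 10.0 mm/day

dPW/dt = (18.3 − 26.8) mm / (18/24 day) = -11.333 mm/day.
P = E + C − dPW/dt = 4.9 + (-6.19) − (-11.333) = 10.0 mm/day.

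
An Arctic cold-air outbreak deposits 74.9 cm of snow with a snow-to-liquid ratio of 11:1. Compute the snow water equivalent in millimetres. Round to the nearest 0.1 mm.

SWE ≈ 68.1 mm

SWE = snow depth / ratio = 74.9 cm / 11 = 6.809 cm = 68.1 mm.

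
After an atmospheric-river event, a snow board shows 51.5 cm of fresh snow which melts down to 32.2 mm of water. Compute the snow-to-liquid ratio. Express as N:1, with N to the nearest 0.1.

Ratio = snow depth / SWE = 515 mm / 32.2 mm = 16.0, i.e. 16.0:1.

ratio ≈ 16.0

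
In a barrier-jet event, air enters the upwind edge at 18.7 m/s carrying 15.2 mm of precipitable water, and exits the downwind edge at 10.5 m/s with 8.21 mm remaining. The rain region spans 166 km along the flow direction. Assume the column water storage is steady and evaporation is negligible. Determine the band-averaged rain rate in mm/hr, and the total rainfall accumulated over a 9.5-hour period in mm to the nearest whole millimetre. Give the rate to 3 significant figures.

R ≈ 4.29 mm/hr; total ≈ 41 mm

Column moisture flux per unit crosswind length is F = V × PW.
Inflow: F_in = 18.7 × 15.2 = 284.24 mm·m/s
Outflow: F_out = 10.5 × 8.21 = 86.205 mm·m/s
Steady-state rate R = (F_in − F_out)/L = (284.24 − 86.205) / 166000 m = 1.193e-03 mm/s.
R = 1.193e-03 × 3600 = 4.29 mm/hr.
Over 9.5 h: total = 4.29 × 9.5 = 40.755 ≈ 41 mm.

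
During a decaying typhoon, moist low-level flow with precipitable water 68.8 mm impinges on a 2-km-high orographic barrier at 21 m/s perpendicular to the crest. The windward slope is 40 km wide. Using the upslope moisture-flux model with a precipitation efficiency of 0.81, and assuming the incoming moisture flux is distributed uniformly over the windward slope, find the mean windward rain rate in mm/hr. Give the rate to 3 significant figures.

Incoming column moisture flux per unit ridge length: F = V × PW = 21 × 68.8 = 1444.8 mm·m/s.
Spread over the 40 km slope with efficiency ε = 0.81: R = ε·F/W = 0.81 × 1444.8 / 40000 m = 2.926e-02 mm/s.
R = 2.926e-02 × 3600 = 105 mm/hr.

R ≈ 105 mm/hr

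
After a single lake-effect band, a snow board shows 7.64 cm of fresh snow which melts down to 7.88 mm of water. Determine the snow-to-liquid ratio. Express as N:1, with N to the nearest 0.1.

Ratio = snow depth / SWE = 76.4 mm / 7.88 mm = 9.7, i.e. 9.7:1.

ratio ≈ 9.7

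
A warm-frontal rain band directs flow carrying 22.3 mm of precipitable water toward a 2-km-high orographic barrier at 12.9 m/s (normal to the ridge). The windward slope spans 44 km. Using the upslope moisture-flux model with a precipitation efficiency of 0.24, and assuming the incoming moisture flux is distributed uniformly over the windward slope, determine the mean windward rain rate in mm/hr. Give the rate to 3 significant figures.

Incoming column moisture flux per unit ridge length: F = V × PW = 12.9 × 22.3 = 287.67 mm·m/s.
Spread over the 44 km slope with efficiency ε = 0.24: R = ε·F/W = 0.24 × 287.67 / 44000 m = 1.569e-03 mm/s.
R = 1.569e-03 × 3600 = 5.65 mm/hr.

R ≈ 5.65 mm/hr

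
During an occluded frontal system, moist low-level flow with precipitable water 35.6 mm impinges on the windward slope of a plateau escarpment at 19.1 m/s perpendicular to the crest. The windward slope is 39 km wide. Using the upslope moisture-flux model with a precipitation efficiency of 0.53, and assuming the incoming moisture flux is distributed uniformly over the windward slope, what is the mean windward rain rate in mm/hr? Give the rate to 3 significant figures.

R ≈ 33.3 mm/hr

Incoming column moisture flux per unit ridge length: F = V × PW = 19.1 × 35.6 = 679.96 mm·m/s.
Spread over the 39 km slope with efficiency ε = 0.53: R = ε·F/W = 0.53 × 679.96 / 39000 m = 9.240e-03 mm/s.
R = 9.240e-03 × 3600 = 33.3 mm/hr.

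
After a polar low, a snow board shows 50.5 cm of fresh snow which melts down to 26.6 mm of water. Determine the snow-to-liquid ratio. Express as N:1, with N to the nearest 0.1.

ratio ≈ 19.0

Ratio = snow depth / SWE = 505 mm / 26.6 mm = 19.0, i.e. 19.0:1.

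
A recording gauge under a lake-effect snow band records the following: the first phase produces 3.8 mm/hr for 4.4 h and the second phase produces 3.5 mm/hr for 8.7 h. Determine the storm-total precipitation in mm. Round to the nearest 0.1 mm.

total ≈ 47.2 mm

Total = Σ Rᵢ Δtᵢ = 3.8 × 4.4 + 3.5 × 8.7
      = 16.72 + 30.45 = 47.2 mm.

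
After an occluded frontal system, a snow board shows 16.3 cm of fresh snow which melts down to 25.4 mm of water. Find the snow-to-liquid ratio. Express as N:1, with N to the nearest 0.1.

Ratio = snow depth / SWE = 163 mm / 25.4 mm = 6.4, i.e. 6.4:1.

ratio ≈ 6.4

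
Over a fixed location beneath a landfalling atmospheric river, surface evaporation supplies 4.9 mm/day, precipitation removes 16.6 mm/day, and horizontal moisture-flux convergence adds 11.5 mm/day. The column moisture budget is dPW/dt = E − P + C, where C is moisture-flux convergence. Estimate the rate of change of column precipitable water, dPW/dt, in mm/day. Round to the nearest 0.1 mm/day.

dPW/dt ≈ -0.2 mm/day

dPW/dt = E − P + C = 4.9 − 16.6 + (11.5) = -0.2 mm/day.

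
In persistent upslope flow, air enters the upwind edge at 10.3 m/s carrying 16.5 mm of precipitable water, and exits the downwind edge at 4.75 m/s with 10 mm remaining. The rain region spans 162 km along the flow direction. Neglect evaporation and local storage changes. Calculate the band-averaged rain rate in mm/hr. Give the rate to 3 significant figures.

Column moisture flux per unit crosswind length is F = V × PW.
Inflow: F_in = 10.3 × 16.5 = 169.95 mm·m/s
Outflow: F_out = 4.75 × 10 = 47.5 mm·m/s
Steady-state rate R = (F_in − F_out)/L = (169.95 − 47.5) / 162000 m = 7.559e-04 mm/s.
R = 7.559e-04 × 3600 = 2.72 mm/hr.

R ≈ 2.72 mm/hr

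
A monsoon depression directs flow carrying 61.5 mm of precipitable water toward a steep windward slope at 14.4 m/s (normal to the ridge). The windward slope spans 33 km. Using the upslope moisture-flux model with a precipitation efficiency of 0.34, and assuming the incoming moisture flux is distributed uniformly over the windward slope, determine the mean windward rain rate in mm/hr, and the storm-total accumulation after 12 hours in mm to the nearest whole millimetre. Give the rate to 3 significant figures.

R ≈ 32.8 mm/hr; total ≈ 394 mm

Incoming column moisture flux per unit ridge length: F = V × PW = 14.4 × 61.5 = 885.6 mm·m/s.
Spread over the 33 km slope with efficiency ε = 0.34: R = ε·F/W = 0.34 × 885.6 / 33000 m = 9.124e-03 mm/s.
R = 9.124e-03 × 3600 = 32.8 mm/hr.
Over 12 h: total = 32.8 × 12 = 393.6 ≈ 394 mm.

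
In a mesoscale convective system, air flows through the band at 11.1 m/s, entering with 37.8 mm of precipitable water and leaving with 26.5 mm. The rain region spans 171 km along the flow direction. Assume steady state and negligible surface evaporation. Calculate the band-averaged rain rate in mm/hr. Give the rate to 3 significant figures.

Column moisture flux per unit crosswind length is F = V × PW.
Inflow: F_in = 11.1 × 37.8 = 419.58 mm·m/s
Outflow: F_out = 11.1 × 26.5 = 294.15 mm·m/s
Steady-state rate R = (F_in − F_out)/L = (419.58 − 294.15) / 171000 m = 7.335e-04 mm/s.
R = 7.335e-04 × 3600 = 2.64 mm/hr.

R ≈ 2.64 mm/hr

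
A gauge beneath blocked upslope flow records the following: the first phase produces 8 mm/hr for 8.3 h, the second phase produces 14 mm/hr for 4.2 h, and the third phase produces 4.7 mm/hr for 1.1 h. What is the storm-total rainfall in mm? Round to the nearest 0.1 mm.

Total = Σ Rᵢ Δtᵢ = 8 × 8.3 + 14 × 4.2 + 4.7 × 1.1
      = 66.4 + 58.8 + 5.17 = 130.4 mm.

total ≈ 130.4 mm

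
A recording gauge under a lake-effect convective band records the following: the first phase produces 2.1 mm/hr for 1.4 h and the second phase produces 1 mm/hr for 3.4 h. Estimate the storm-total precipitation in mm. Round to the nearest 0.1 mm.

Total = Σ Rᵢ Δtᵢ = 2.1 × 1.4 + 1 × 3.4
      = 2.94 + 3.4 = 6.3 mm.

total ≈ 6.3 mm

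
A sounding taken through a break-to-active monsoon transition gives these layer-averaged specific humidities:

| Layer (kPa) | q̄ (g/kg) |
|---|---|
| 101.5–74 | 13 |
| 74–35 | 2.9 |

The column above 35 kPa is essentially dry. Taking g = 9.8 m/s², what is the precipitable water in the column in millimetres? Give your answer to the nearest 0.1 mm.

PW ≈ 48.0 mm

Precipitable water is the column-integrated vapour mass per unit area: PW = (1/g) Σ q̄ Δp, with q in kg/kg and Δp in Pa (1 kg/m² of water = 1 mm).
Layer 101.5–74 kPa: Δp = 275 hPa = 27500 Pa, q̄ = 0.013 kg/kg → 0.013 × 27500 / 9.8 = 36.48 mm
Layer 74–35 kPa: Δp = 390 hPa = 39000 Pa, q̄ = 0.0029 kg/kg → 0.0029 × 39000 / 9.8 = 11.54 mm
PW = 36.48 + 11.54 = 48.02 ≈ 48.0 mm.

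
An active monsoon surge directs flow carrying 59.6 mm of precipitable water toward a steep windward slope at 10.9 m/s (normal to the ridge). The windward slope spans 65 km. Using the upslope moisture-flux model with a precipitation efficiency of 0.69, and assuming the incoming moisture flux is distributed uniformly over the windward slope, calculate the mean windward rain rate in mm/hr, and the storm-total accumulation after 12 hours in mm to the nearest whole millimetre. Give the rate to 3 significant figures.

Incoming column moisture flux per unit ridge length: F = V × PW = 10.9 × 59.6 = 649.64 mm·m/s.
Spread over the 65 km slope with efficiency ε = 0.69: R = ε·F/W = 0.69 × 649.64 / 65000 m = 6.896e-03 mm/s.
R = 6.896e-03 × 3600 = 24.8 mm/hr.
Over 12 h: total = 24.8 × 12 = 297.6 ≈ 298 mm.

R ≈ 24.8 mm/hr; total ≈ 298 mm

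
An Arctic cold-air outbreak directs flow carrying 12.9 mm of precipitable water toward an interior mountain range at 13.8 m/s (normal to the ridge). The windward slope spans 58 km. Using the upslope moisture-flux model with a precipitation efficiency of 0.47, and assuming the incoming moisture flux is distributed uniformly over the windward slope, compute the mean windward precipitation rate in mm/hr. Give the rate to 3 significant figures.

Incoming column moisture flux per unit ridge length: F = V × PW = 13.8 × 12.9 = 178.02 mm·m/s.
Spread over the 58 km slope with efficiency ε = 0.47: R = ε·F/W = 0.47 × 178.02 / 58000 m = 1.443e-03 mm/s.
R = 1.443e-03 × 3600 = 5.19 mm/hr.

R ≈ 5.19 mm/hr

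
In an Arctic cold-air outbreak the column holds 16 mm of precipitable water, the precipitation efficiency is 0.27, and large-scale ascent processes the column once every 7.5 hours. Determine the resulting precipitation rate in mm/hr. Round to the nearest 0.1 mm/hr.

Each overturning extracts ε × PW = 0.27 × 16 = 4.32 mm.
Rate = ε·PW / τ = 4.32 / 7.5 h = 0.6 mm/hr.

R ≈ 0.6 mm/hr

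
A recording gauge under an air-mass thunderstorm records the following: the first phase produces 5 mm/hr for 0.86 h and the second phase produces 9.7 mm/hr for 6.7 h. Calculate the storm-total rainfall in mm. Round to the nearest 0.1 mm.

Total = Σ Rᵢ Δtᵢ = 5 × 0.86 + 9.7 × 6.7
      = 4.3 + 64.99 = 69.3 mm.

total ≈ 69.3 mm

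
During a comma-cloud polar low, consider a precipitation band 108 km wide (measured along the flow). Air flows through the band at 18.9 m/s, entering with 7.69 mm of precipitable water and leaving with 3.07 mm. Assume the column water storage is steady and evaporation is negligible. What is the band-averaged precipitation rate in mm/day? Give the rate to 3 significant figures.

Column moisture flux per unit crosswind length is F = V × PW.
Inflow: F_in = 18.9 × 7.69 = 145.341 mm·m/s
Outflow: F_out = 18.9 × 3.07 = 58.023 mm·m/s
Steady-state rate R = (F_in − F_out)/L = (145.341 − 58.023) / 108000 m = 8.085e-04 mm/s.
R = 8.085e-04 × 3600 × 24 = 69.9 mm/day.

R ≈ 69.9 mm/day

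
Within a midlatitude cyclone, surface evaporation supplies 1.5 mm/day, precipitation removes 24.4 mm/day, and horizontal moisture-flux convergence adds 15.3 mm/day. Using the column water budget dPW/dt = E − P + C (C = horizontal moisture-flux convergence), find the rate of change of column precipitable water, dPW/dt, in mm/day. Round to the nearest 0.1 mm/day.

dPW/dt ≈ -7.6 mm/day

dPW/dt = E − P + C = 1.5 − 24.4 + (15.3) = -7.6 mm/day.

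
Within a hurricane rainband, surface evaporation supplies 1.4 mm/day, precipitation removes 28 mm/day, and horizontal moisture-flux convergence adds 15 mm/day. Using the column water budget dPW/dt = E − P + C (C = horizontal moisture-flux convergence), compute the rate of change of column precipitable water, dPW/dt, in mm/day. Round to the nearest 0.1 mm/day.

dPW/dt ≈ -11.6 mm/day

dPW/dt = E − P + C = 1.4 − 28 + (15) = -11.6 mm/day.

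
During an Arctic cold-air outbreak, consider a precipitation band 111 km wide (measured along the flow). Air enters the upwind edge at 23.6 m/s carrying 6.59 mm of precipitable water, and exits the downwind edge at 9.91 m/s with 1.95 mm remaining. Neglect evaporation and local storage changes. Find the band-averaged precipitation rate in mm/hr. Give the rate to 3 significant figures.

R ≈ 4.42 mm/hr

Column moisture flux per unit crosswind length is F = V × PW.
Inflow: F_in = 23.6 × 6.59 = 155.524 mm·m/s
Outflow: F_out = 9.91 × 1.95 = 19.3245 mm·m/s
Steady-state rate R = (F_in − F_out)/L = (155.524 − 19.3245) / 111000 m = 1.227e-03 mm/s.
R = 1.227e-03 × 3600 = 4.42 mm/hr.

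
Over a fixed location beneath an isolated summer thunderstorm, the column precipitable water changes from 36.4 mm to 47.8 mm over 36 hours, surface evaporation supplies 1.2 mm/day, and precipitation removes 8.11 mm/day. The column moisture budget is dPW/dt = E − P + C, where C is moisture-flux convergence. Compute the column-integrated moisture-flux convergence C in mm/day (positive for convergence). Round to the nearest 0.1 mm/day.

C ≈ 14.5 mm/day

dPW/dt = (47.8 − 36.4) mm / (36/24 day) = +7.600 mm/day.
C = dPW/dt − E + P = (+7.600) − 1.2 + 8.11 = 14.5 mm/day.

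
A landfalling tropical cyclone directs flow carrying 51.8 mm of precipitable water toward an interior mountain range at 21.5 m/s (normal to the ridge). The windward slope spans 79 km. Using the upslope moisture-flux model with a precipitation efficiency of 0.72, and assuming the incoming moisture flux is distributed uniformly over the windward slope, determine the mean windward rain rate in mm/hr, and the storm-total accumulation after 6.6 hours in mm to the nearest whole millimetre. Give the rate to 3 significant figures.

Incoming column moisture flux per unit ridge length: F = V × PW = 21.5 × 51.8 = 1113.7 mm·m/s.
Spread over the 79 km slope with efficiency ε = 0.72: R = ε·F/W = 0.72 × 1113.7 / 79000 m = 1.015e-02 mm/s.
R = 1.015e-02 × 3600 = 36.5 mm/hr.
Over 6.6 h: total = 36.5 × 6.6 = 240.9 ≈ 241 mm.

R ≈ 36.5 mm/hr; total ≈ 241 mm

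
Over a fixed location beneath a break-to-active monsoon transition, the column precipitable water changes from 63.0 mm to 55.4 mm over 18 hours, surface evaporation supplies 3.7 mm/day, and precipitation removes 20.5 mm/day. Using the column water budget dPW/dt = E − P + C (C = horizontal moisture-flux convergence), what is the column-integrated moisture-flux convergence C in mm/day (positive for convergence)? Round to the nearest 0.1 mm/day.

C ≈ 6.7 mm/day

dPW/dt = (55.4 − 63.0) mm / (18/24 day) = -10.133 mm/day.
C = dPW/dt − E + P = (-10.133) − 3.7 + 20.5 = 6.7 mm/day.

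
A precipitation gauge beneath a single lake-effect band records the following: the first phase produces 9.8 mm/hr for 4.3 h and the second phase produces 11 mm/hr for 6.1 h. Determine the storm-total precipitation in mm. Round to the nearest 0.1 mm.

Total = Σ Rᵢ Δtᵢ = 9.8 × 4.3 + 11 × 6.1
      = 42.14 + 67.1 = 109.2 mm.

total ≈ 109.2 mm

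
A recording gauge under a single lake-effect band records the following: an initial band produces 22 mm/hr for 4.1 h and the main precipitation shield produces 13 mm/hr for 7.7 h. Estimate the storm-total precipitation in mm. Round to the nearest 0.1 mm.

total ≈ 190.3 mm

Total = Σ Rᵢ Δtᵢ = 22 × 4.1 + 13 × 7.7
      = 90.2 + 100.1 = 190.3 mm.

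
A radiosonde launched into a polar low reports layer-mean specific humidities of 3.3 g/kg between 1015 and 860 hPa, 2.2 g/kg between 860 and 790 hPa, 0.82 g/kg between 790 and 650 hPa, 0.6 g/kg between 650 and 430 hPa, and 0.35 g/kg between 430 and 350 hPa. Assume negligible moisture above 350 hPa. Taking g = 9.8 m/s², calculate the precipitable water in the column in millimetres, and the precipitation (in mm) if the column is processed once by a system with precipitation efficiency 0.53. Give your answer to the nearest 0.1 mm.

Precipitable water is the column-integrated vapour mass per unit area: PW = (1/g) Σ q̄ Δp, with q in kg/kg and Δp in Pa (1 kg/m² of water = 1 mm).
Layer 1015–860 hPa: Δp = 155 hPa = 15500 Pa, q̄ = 0.0033 kg/kg → 0.0033 × 15500 / 9.8 = 5.22 mm
Layer 860–790 hPa: Δp = 70 hPa = 7000 Pa, q̄ = 0.0022 kg/kg → 0.0022 × 7000 / 9.8 = 1.57 mm
Layer 790–650 hPa: Δp = 140 hPa = 14000 Pa, q̄ = 0.00082 kg/kg → 0.00082 × 14000 / 9.8 = 1.17 mm
Layer 650–430 hPa: Δp = 220 hPa = 22000 Pa, q̄ = 0.0006 kg/kg → 0.0006 × 22000 / 9.8 = 1.35 mm
Layer 430–350 hPa: Δp = 80 hPa = 8000 Pa, q̄ = 0.00035 kg/kg → 0.00035 × 8000 / 9.8 = 0.29 mm
PW = 5.22 + 1.57 + 1.17 + 1.35 + 0.29 = 9.60 ≈ 9.6 mm.
Precipitation = ε × PW = 0.53 × 9.6 = 5.1 mm.

PW ≈ 9.6 mm; precipitation ≈ 5.1 mm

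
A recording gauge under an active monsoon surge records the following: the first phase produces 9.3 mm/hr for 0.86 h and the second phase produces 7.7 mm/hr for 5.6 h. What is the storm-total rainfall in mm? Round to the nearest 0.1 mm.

total ≈ 51.1 mm

Total = Σ Rᵢ Δtᵢ = 9.3 × 0.86 + 7.7 × 5.6
      = 7.998 + 43.12 = 51.1 mm.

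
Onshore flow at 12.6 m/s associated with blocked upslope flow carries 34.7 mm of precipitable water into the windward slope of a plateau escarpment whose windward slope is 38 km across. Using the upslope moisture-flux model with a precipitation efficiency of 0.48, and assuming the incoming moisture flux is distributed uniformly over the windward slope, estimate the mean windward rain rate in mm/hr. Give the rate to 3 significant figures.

Incoming column moisture flux per unit ridge length: F = V × PW = 12.6 × 34.7 = 437.22 mm·m/s.
Spread over the 38 km slope with efficiency ε = 0.48: R = ε·F/W = 0.48 × 437.22 / 38000 m = 5.523e-03 mm/s.
R = 5.523e-03 × 3600 = 19.9 mm/hr.

R ≈ 19.9 mm/hr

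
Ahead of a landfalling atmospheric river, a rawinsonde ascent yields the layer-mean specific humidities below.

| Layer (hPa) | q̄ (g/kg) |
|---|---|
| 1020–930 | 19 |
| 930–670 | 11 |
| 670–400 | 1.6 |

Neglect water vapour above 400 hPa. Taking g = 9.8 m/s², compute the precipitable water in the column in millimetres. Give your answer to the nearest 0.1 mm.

Precipitable water is the column-integrated vapour mass per unit area: PW = (1/g) Σ q̄ Δp, with q in kg/kg and Δp in Pa (1 kg/m² of water = 1 mm).
Layer 1020–930 hPa: Δp = 90 hPa = 9000 Pa, q̄ = 0.019 kg/kg → 0.019 × 9000 / 9.8 = 17.45 mm
Layer 930–670 hPa: Δp = 260 hPa = 26000 Pa, q̄ = 0.011 kg/kg → 0.011 × 26000 / 9.8 = 29.18 mm
Layer 670–400 hPa: Δp = 270 hPa = 27000 Pa, q̄ = 0.0016 kg/kg → 0.0016 × 27000 / 9.8 = 4.41 mm
PW = 17.45 + 29.18 + 4.41 = 51.04 ≈ 51.0 mm.

PW ≈ 51.0 mm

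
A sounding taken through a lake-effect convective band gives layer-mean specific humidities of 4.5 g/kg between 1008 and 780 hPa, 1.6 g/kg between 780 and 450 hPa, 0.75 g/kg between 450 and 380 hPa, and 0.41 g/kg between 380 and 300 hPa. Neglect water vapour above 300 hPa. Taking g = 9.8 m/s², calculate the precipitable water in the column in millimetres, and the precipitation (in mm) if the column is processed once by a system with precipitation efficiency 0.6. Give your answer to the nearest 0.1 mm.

PW ≈ 16.7 mm; precipitation ≈ 10.0 mm

Precipitable water is the column-integrated vapour mass per unit area: PW = (1/g) Σ q̄ Δp, with q in kg/kg and Δp in Pa (1 kg/m² of water = 1 mm).
Layer 1008–780 hPa: Δp = 228 hPa = 22800 Pa, q̄ = 0.0045 kg/kg → 0.0045 × 22800 / 9.8 = 10.47 mm
Layer 780–450 hPa: Δp = 330 hPa = 33000 Pa, q̄ = 0.0016 kg/kg → 0.0016 × 33000 / 9.8 = 5.39 mm
Layer 450–380 hPa: Δp = 70 hPa = 7000 Pa, q̄ = 0.00075 kg/kg → 0.00075 × 7000 / 9.8 = 0.54 mm
Layer 380–300 hPa: Δp = 80 hPa = 8000 Pa, q̄ = 0.00041 kg/kg → 0.00041 × 8000 / 9.8 = 0.33 mm
PW = 10.47 + 5.39 + 0.54 + 0.33 = 16.73 ≈ 16.7 mm.
Precipitation = ε × PW = 0.6 × 16.7 = 10.0 mm.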